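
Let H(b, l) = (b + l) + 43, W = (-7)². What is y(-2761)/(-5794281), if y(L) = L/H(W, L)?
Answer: -2761/15464935989 ≈ -1.7853e-7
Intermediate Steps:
W = 49
H(b, l) = 43 + b + l
y(L) = L/(92 + L) (y(L) = L/(43 + 49 + L) = L/(92 + L))
y(-2761)/(-5794281) = -2761/(92 - 2761)/(-5794281) = -2761/(-2669)*(-1/5794281) = -2761*(-1/2669)*(-1/5794281) = (2761/2669)*(-1/5794281) = -2761/15464935989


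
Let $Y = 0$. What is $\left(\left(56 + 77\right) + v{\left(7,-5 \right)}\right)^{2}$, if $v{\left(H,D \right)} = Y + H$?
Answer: $19600$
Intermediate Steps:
$v{\left(H,D \right)} = H$ ($v{\left(H,D \right)} = 0 + H = H$)
$\left(\left(56 + 77\right) + v{\left(7,-5 \right)}\right)^{2} = \left(\left(56 + 77\right) + 7\right)^{2} = \left(133 + 7\right)^{2} = 140^{2} = 19600$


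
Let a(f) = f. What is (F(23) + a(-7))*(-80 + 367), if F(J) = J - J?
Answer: -2009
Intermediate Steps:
F(J) = 0
(F(23) + a(-7))*(-80 + 367) = (0 - 7)*(-80 + 367) = -7*287 = -2009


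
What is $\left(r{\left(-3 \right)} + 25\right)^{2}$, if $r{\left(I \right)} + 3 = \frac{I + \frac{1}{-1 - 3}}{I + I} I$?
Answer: $\frac{26569}{64} \approx 415.14$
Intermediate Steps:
$r{\left(I \right)} = - \frac{25}{8} + \frac{I}{2}$ ($r{\left(I \right)} = -3 + \frac{I + \frac{1}{-1 - 3}}{I + I} I = -3 + \frac{I + \frac{1}{-4}}{2 I} I = -3 + \left(I - \frac{1}{4}\right) \frac{1}{2 I} I = -3 + \left(- \frac{1}{4} + I\right) \frac{1}{2 I} I = -3 + \frac{- \frac{1}{4} + I}{2 I} I = -3 + \left(- \frac{1}{8} + \frac{I}{2}\right) = - \frac{25}{8} + \frac{I}{2}$)
$\left(r{\left(-3 \right)} + 25\right)^{2} = \left(\left(- \frac{25}{8} + \frac{1}{2} \left(-3\right)\right) + 25\right)^{2} = \left(\left(- \frac{25}{8} - \frac{3}{2}\right) + 25\right)^{2} = \left(- \frac{37}{8} + 25\right)^{2} = \left(\frac{163}{8}\right)^{2} = \frac{26569}{64}$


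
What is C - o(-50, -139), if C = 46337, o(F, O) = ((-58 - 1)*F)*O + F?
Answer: 456437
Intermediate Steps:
o(F, O) = F - 59*F*O (o(F, O) = (-59*F)*O + F = -59*F*O + F = F - 59*F*O)
C - o(-50, -139) = 46337 - (-50)*(1 - 59*(-139)) = 46337 - (-50)*(1 + 8201) = 46337 - (-50)*8202 = 46337 - 1*(-410100) = 46337 + 410100 = 456437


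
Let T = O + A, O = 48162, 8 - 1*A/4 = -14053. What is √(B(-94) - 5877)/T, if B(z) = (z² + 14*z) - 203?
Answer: 2*√10/17401 ≈ 0.00036346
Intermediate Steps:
A = 56244 (A = 32 - 4*(-14053) = 32 + 56212 = 56244)
B(z) = -203 + z² + 14*z
T = 104406 (T = 48162 + 56244 = 104406)
√(B(-94) - 5877)/T = √((-203 + (-94)² + 14*(-94)) - 5877)/104406 = √((-203 + 8836 - 1316) - 5877)*(1/104406) = √(7317 - 5877)*(1/104406) = √1440*(1/104406) = (12*√10)*(1/104406) = 2*√10/17401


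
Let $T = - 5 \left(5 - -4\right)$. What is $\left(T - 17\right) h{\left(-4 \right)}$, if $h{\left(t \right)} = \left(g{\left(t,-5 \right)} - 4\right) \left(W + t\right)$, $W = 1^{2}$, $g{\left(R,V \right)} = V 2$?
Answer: $-2604$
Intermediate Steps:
$g{\left(R,V \right)} = 2 V$
$T = -45$ ($T = - 5 \left(5 + 4\right) = \left(-5\right) 9 = -45$)
$W = 1$
$h{\left(t \right)} = -14 - 14 t$ ($h{\left(t \right)} = \left(2 \left(-5\right) - 4\right) \left(1 + t\right) = \left(-10 - 4\right) \left(1 + t\right) = - 14 \left(1 + t\right) = -14 - 14 t$)
$\left(T - 17\right) h{\left(-4 \right)} = \left(-45 - 17\right) \left(-14 - -56\right) = - 62 \left(-14 + 56\right) = \left(-62\right) 42 = -2604$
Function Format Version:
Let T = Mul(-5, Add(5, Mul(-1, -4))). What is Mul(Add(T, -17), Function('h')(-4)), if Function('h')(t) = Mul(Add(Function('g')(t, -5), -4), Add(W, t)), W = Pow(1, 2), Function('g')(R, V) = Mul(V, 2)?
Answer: -2604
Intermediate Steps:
Function('g')(R, V) = Mul(2, V)
T = -45 (T = Mul(-5, Add(5, 4)) = Mul(-5, 9) = -45)
W = 1
Function('h')(t) = Add(-14, Mul(-14, t)) (Function('h')(t) = Mul(Add(Mul(2, -5), -4), Add(1, t)) = Mul(Add(-10, -4), Add(1, t)) = Mul(-14, Add(1, t)) = Add(-14, Mul(-14, t)))
Mul(Add(T, -17), Function('h')(-4)) = Mul(Add(-45, -17), Add(-14, Mul(-14, -4))) = Mul(-62, Add(-14, 56)) = Mul(-62, 42) = -2604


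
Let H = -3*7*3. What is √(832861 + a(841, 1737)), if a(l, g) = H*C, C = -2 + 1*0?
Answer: √832987 ≈ 912.68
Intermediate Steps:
H = -63 (H = -21*3 = -63)
C = -2 (C = -2 + 0 = -2)
a(l, g) = 126 (a(l, g) = -63*(-2) = 126)
√(832861 + a(841, 1737)) = √(832861 + 126) = √832987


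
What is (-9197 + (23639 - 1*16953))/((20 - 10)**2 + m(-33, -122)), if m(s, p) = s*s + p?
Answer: -2511/1067 ≈ -2.3533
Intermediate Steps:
m(s, p) = p + s**2 (m(s, p) = s**2 + p = p + s**2)
(-9197 + (23639 - 1*16953))/((20 - 10)**2 + m(-33, -122)) = (-9197 + (23639 - 1*16953))/((20 - 10)**2 + (-122 + (-33)**2)) = (-9197 + (23639 - 16953))/(10**2 + (-122 + 1089)) = (-9197 + 6686)/(100 + 967) = -2511/1067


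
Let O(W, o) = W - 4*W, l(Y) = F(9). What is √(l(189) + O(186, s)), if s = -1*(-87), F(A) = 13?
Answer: I*√545 ≈ 23.345*I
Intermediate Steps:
s = 87
l(Y) = 13
O(W, o) = -3*W
√(l(189) + O(186, s)) = √(13 - 3*186) = √(13 - 558) = √(-545) = I*√545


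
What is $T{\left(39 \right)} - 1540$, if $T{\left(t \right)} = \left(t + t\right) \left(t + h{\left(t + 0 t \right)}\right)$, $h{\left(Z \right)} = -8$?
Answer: $878$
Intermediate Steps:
$T{\left(t \right)} = 2 t \left(-8 + t\right)$ ($T{\left(t \right)} = \left(t + t\right) \left(t - 8\right) = 2 t \left(-8 + t\right)$)
$T{\left(39 \right)} - 1540 = 2 \cdot 39 \left(-8 + 39\right) - 1540 = 2 \cdot 39 \cdot 31 - 1540 = 2418 - 1540 = 878$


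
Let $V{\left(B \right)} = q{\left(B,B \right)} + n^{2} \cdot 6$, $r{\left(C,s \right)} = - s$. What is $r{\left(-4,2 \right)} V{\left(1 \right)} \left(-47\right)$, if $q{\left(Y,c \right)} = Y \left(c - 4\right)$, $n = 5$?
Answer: $13818$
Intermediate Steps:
$q{\left(Y,c \right)} = Y \left(-4 + c\right)$
$V{\left(B \right)} = 150 + B \left(-4 + B\right)$ ($V{\left(B \right)} = B \left(-4 + B\right) + 5^{2} \cdot 6 = B \left(-4 + B\right) + 25 \cdot 6 = B \left(-4 + B\right) + 150 = 150 + B \left(-4 + B\right)$)
$r{\left(-4,2 \right)} V{\left(1 \right)} \left(-47\right) = \left(-1\right) 2 \left(150 + 1 \left(-4 + 1\right)\right) \left(-47\right) = - 2 \left(150 + 1 \left(-3\right)\right) \left(-47\right) = - 2 \left(150 - 3\right) \left(-47\right) = \left(-2\right) 147 \left(-47\right) = \left(-294\right) \left(-47\right) = 13818$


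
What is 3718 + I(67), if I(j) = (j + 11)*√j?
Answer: 3718 + 78*√67 ≈ 4356.5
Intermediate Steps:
I(j) = √j*(11 + j) (I(j) = (11 + j)*√j = √j*(11 + j))
3718 + I(67) = 3718 + √67*(11 + 67) = 3718 + √67*78 = 3718 + 78*√67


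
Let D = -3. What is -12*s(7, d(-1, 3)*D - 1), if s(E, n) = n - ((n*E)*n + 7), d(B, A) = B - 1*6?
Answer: 33444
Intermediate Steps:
d(B, A) = -6 + B (d(B, A) = B - 6 = -6 + B)
s(E, n) = -7 + n - E*n² (s(E, n) = n - ((E*n)*n + 7) = n - (E*n² + 7) = n - (7 + E*n²) = n + (-7 - E*n²) = -7 + n - E*n²)
-12*s(7, d(-1, 3)*D - 1) = -12*(-7 + ((-6 - 1)*(-3) - 1) - 1*7*((-6 - 1)*(-3) - 1)²) = -12*(-7 + (-7*(-3) - 1) - 1*7*(-7*(-3) - 1)²) = -12*(-7 + (21 - 1) - 1*7*(21 - 1)²) = -12*(-7 + 20 - 1*7*20²) = -12*(-7 + 20 - 1*7*400) = -12*(-7 + 20 - 2800) = -12*(-2787) = 33444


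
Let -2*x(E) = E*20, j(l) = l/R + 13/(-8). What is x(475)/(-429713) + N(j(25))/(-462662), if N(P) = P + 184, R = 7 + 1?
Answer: 4235865477/397623752012 ≈ 0.010653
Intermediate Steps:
R = 8
j(l) = -13/8 + l/8 (j(l) = l/8 + 13/(-8) = l*(⅛) + 13*(-⅛) = l/8 - 13/8 = -13/8 + l/8)
N(P) = 184 + P
x(E) = -10*E (x(E) = -E*20/2 = -10*E)
x(475)/(-429713) + N(j(25))/(-462662) = -10*475/(-429713) + (184 + (-13/8 + (⅛)*25))/(-462662) = -4750*(-1/429713) + (184 + (-13/8 + 25/8))*(-1/462662) = 4750/429713 + (184 + 3/2)*(-1/462662) = 4750/429713 + (371/2)*(-1/462662) = 4750/429713 - 371/925324 = 4235865477/397623752012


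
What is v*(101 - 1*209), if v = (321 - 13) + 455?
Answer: -82404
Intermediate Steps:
v = 763 (v = 308 + 455 = 763)
v*(101 - 1*209) = 763*(101 - 1*209) = 763*(101 - 209) = 763*(-108) = -82404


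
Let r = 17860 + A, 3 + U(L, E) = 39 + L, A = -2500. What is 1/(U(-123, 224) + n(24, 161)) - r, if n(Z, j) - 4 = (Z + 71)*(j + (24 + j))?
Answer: -503608319/32787 ≈ -15360.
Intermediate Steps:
U(L, E) = 36 + L (U(L, E) = -3 + (39 + L) = 36 + L)
n(Z, j) = 4 + (24 + 2*j)*(71 + Z) (n(Z, j) = 4 + (Z + 71)*(j + (24 + j)) = 4 + (71 + Z)*(24 + 2*j) = 4 + (24 + 2*j)*(71 + Z))
r = 15360 (r = 17860 - 2500 = 15360)
1/(U(-123, 224) + n(24, 161)) - r = 1/((36 - 123) + (1708 + 24*24 + 142*161 + 2*24*161)) - 1*15360 = 1/(-87 + (1708 + 576 + 22862 + 7728)) - 15360 = 1/(-87 + 32874) - 15360 = 1/32787 - 15360 = -503608319/32787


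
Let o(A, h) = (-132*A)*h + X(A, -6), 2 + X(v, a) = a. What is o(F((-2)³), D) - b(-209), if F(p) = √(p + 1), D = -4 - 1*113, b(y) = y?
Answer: 201 + 15444*I*√7 ≈ 201.0 + 40861.0*I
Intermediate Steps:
D = -117 (D = -4 - 113 = -117)
X(v, a) = -2 + a
F(p) = √(1 + p)
o(A, h) = -8 - 132*A*h (o(A, h) = (-132*A)*h + (-2 - 6) = -132*A*h - 8 = -8 - 132*A*h)
o(F((-2)³), D) - b(-209) = (-8 - 132*√(1 + (-2)³)*(-117)) - 1*(-209) = (-8 - 132*√(1 - 8)*(-117)) + 209 = (-8 - 132*√(-7)*(-117)) + 209 = (-8 - 132*I*√7*(-117)) + 209 = (-8 + 15444*I*√7) + 209 = 201 + 15444*I*√7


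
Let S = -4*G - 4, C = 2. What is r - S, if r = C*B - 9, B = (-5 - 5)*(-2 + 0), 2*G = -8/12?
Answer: 101/3 ≈ 33.667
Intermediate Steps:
G = -⅓ (G = (-8/12)/2 = (-8*1/12)/2 = (½)*(-⅔) = -⅓ ≈ -0.33333)
B = 20 (B = -10*(-2) = 20)
S = -8/3 (S = -4*(-⅓) - 4 = 4/3 - 4 = -8/3 ≈ -2.6667)
r = 31 (r = 2*20 - 9 = 40 - 9 = 31)
r - S = 31 - 1*(-8/3) = 31 + 8/3 = 101/3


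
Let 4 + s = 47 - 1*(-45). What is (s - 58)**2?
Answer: 900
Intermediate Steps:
s = 88 (s = -4 + (47 - 1*(-45)) = -4 + (47 + 45) = -4 + 92 = 88)
(s - 58)**2 = (88 - 58)**2 = 30**2 = 900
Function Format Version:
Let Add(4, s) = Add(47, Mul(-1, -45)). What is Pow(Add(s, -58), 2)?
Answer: 900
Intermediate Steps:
s = 88 (s = Add(-4, Add(47, Mul(-1, -45))) = Add(-4, Add(47, 45)) = Add(-4, 92) = 88)
Pow(Add(s, -58), 2) = Pow(Add(88, -58), 2) = Pow(30, 2) = 900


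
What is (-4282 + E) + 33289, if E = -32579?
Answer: -3572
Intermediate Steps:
(-4282 + E) + 33289 = (-4282 - 32579) + 33289 = -36861 + 33289 = -3572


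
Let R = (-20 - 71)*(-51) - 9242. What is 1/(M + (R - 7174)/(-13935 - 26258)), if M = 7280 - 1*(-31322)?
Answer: 40193/1551541961 ≈ 2.5905e-5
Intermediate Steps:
R = -4601 (R = -91*(-51) - 9242 = 4641 - 9242 = -4601)
M = 38602 (M = 7280 + 31322 = 38602)
1/(M + (R - 7174)/(-13935 - 26258)) = 1/(38602 + (-4601 - 7174)/(-13935 - 26258)) = 1/(38602 - 11775/(-40193)) = 1/(38602 - 11775*(-1/40193)) = 1/(38602 + 11775/40193) = 1/(1551541961/40193) = 40193/1551541961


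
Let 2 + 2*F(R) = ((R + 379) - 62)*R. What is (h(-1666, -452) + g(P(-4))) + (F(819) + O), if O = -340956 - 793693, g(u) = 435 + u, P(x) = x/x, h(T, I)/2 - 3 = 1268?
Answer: -666480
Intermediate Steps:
h(T, I) = 2542 (h(T, I) = 6 + 2*1268 = 6 + 2536 = 2542)
P(x) = 1
F(R) = -1 + R*(317 + R)/2 (F(R) = -1 + (((R + 379) - 62)*R)/2 = -1 + (((379 + R) - 62)*R)/2 = -1 + ((317 + R)*R)/2 = -1 + (R*(317 + R))/2 = -1 + R*(317 + R)/2)
O = -1134649
(h(-1666, -452) + g(P(-4))) + (F(819) + O) = (2542 + (435 + 1)) + ((-1 + (½)*819² + (317/2)*819) - 1134649) = (2542 + 436) + ((-1 + (½)*670761 + 259623/2) - 1134649) = 2978 + ((-1 + 670761/2 + 259623/2) - 1134649) = 2978 + (465191 - 1134649) = 2978 - 669458 = -666480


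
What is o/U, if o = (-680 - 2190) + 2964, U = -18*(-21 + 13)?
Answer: 47/72 ≈ 0.65278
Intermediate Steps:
U = 144 (U = -18*(-8) = 144)
o = 94 (o = -2870 + 2964 = 94)
o/U = 94/144 = 94*(1/144) = 47/72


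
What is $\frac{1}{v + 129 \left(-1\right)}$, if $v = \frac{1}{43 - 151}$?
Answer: $- \frac{108}{13933} \approx -0.0077514$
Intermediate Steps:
$v = - \frac{1}{108}$ ($v = \frac{1}{-108} = - \frac{1}{108} \approx -0.0092593$)
$\frac{1}{v + 129 \left(-1\right)} = \frac{1}{- \frac{1}{108} + 129 \left(-1\right)} = \frac{1}{- \frac{1}{108} - 129} = \frac{1}{- \frac{13933}{108}} = - \frac{108}{13933}$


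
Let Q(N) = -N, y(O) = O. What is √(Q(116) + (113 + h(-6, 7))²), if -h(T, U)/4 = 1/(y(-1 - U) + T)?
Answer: √623165/7 ≈ 112.77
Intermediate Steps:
h(T, U) = -4/(-1 + T - U) (h(T, U) = -4/((-1 - U) + T) = -4/(-1 + T - U))
√(Q(116) + (113 + h(-6, 7))²) = √(-1*116 + (113 + 4/(1 + 7 - 1*(-6)))²) = √(-116 + (113 + 4/(1 + 7 + 6))²) = √(-116 + (113 + 4/14)²) = √(-116 + (113 + 4*(1/14))²) = √(-116 + (113 + 2/7)²) = √(-116 + (793/7)²) = √(-116 + 628849/49) = √(623165/49) = √623165/7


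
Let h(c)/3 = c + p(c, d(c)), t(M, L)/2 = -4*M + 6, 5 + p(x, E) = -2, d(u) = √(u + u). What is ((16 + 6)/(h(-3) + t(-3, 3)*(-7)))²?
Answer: 121/19881 ≈ 0.0060862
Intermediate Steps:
d(u) = √2*√u (d(u) = √(2*u) = √2*√u)
p(x, E) = -7 (p(x, E) = -5 - 2 = -7)
t(M, L) = 12 - 8*M (t(M, L) = 2*(-4*M + 6) = 2*(6 - 4*M) = 12 - 8*M)
h(c) = -21 + 3*c (h(c) = 3*(c - 7) = 3*(-7 + c) = -21 + 3*c)
((16 + 6)/(h(-3) + t(-3, 3)*(-7)))² = ((16 + 6)/((-21 + 3*(-3)) + (12 - 8*(-3))*(-7)))² = (22/((-21 - 9) + (12 + 24)*(-7)))² = (22/(-30 + 36*(-7)))² = (22/(-30 - 252))² = (22/(-282))² = (22*(-1/282))² = (-11/141)² = 121/19881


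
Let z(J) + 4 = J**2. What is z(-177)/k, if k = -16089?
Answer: -31325/16089 ≈ -1.9470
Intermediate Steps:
z(J) = -4 + J**2
z(-177)/k = (-4 + (-177)**2)/(-16089) = (-4 + 31329)*(-1/16089) = 31325*(-1/16089) = -31325/16089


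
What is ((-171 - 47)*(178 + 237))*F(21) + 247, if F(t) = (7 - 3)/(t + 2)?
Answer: -356199/23 ≈ -15487.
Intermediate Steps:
F(t) = 4/(2 + t)
((-171 - 47)*(178 + 237))*F(21) + 247 = ((-171 - 47)*(178 + 237))*(4/(2 + 21)) + 247 = (-218*415)*(4/23) + 247 = -361880/23 + 247 = -356199/23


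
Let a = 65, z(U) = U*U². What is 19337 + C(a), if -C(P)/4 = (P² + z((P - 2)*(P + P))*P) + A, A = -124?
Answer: -142831847337067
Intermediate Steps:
z(U) = U³
C(P) = 496 - 4*P² - 32*P⁴*(-2 + P)³ (C(P) = -4*((P² + ((P - 2)*(P + P))³*P) - 124) = -4*((P² + ((-2 + P)*(2*P))³*P) - 124) = -4*((P² + (2*P*(-2 + P))³*P) - 124) = -4*((P² + (8*P³*(-2 + P)³)*P) - 124) = -4*((P² + 8*P⁴*(-2 + P)³) - 124) = -4*(-124 + P² + 8*P⁴*(-2 + P)³) = 496 - 4*P² - 32*P⁴*(-2 + P)³)
19337 + C(a) = 19337 + (496 - 4*65² - 32*65⁴*(-2 + 65)³) = 19337 + (496 - 4*4225 - 32*17850625*63³) = 19337 + (496 - 16900 - 32*17850625*250047) = 19337 + (496 - 16900 - 142831847340000) = 19337 - 142831847356404 = -142831847337067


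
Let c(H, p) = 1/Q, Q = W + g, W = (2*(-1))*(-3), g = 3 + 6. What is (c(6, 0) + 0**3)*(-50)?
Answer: -10/3 ≈ -3.3333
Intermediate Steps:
g = 9
W = 6 (W = -2*(-3) = 6)
Q = 15 (Q = 6 + 9 = 15)
c(H, p) = 1/15
(c(6, 0) + 0**3)*(-50) = (1/15 + 0**3)*(-50) = (1/15 + 0)*(-50) = (1/15)*(-50) = -10/3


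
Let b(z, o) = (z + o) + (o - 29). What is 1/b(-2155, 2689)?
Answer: 1/3194 ≈ 0.00031309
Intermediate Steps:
b(z, o) = -29 + z + 2*o (b(z, o) = (o + z) + (-29 + o) = -29 + z + 2*o)
1/b(-2155, 2689) = 1/(-29 - 2155 + 2*2689) = 1/(-29 - 2155 + 5378) = 1/3194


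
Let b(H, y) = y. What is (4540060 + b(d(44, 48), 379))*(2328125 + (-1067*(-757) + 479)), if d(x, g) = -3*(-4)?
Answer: 14240283265797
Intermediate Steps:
d(x, g) = 12
(4540060 + b(d(44, 48), 379))*(2328125 + (-1067*(-757) + 479)) = (4540060 + 379)*(2328125 + (-1067*(-757) + 479)) = 4540439*(2328125 + (807719 + 479)) = 4540439*(2328125 + 808198) = 4540439*3136323 = 14240283265797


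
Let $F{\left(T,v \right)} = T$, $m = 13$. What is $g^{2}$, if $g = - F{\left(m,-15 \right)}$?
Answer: $169$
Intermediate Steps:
$g = -13$ ($g = \left(-1\right) 13 = -13$)
$g^{2} = \left(-13\right)^{2} = 169$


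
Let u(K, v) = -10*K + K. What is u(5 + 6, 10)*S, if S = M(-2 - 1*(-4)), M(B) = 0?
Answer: 0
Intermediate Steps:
u(K, v) = -9*K
S = 0
u(5 + 6, 10)*S = -9*(5 + 6)*0 = -9*11*0 = -99*0 = 0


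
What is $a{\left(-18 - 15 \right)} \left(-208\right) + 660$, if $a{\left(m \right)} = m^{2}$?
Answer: $-225852$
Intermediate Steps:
$a{\left(-18 - 15 \right)} \left(-208\right) + 660 = \left(-18 - 15\right)^{2} \left(-208\right) + 660 = \left(-33\right)^{2} \left(-208\right) + 660 = 1089 \left(-208\right) + 660 = -226512 + 660 = -225852$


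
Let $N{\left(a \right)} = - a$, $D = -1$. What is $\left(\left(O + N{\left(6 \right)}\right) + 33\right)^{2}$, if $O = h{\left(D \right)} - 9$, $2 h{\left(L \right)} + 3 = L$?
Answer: $256$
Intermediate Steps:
$h{\left(L \right)} = - \frac{3}{2} + \frac{L}{2}$
$O = -11$ ($O = \left(- \frac{3}{2} + \frac{1}{2} \left(-1\right)\right) - 9 = \left(- \frac{3}{2} - \frac{1}{2}\right) - 9 = -2 - 9 = -11$)
$\left(\left(O + N{\left(6 \right)}\right) + 33\right)^{2} = \left(\left(-11 - 6\right) + 33\right)^{2} = \left(-17 + 33\right)^{2} = 16^{2} = 256$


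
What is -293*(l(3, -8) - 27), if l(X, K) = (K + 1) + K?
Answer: 12306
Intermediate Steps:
l(X, K) = 1 + 2*K (l(X, K) = (1 + K) + K = 1 + 2*K)
-293*(l(3, -8) - 27) = -293*((1 + 2*(-8)) - 27) = -293*((1 - 16) - 27) = -293*(-15 - 27) = -293*(-42) = 12306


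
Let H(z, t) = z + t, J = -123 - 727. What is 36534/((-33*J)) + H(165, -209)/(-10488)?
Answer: 16016783/12257850 ≈ 1.3067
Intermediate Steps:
J = -850
H(z, t) = t + z
36534/((-33*J)) + H(165, -209)/(-10488) = 36534/((-33*(-850))) + (-209 + 165)/(-10488) = 36534/28050 - 44*(-1/10488) = 36534*(1/28050) + 11/2622 = 6089/4675 + 11/2622 = 16016783/12257850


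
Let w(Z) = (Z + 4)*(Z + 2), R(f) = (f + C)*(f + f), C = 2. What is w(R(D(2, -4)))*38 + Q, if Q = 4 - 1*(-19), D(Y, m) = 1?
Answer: 3063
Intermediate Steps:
R(f) = 2*f*(2 + f) (R(f) = (f + 2)*(f + f) = (2 + f)*(2*f) = 2*f*(2 + f))
w(Z) = (2 + Z)*(4 + Z) (w(Z) = (4 + Z)*(2 + Z) = (2 + Z)*(4 + Z))
Q = 23 (Q = 4 + 19 = 23)
w(R(D(2, -4)))*38 + Q = (8 + (2*1*(2 + 1))² + 6*(2*1*(2 + 1)))*38 + 23 = (8 + (2*1*3)² + 6*(2*1*3))*38 + 23 = (8 + 6² + 6*6)*38 + 23 = (8 + 36 + 36)*38 + 23 = 80*38 + 23 = 3040 + 23 = 3063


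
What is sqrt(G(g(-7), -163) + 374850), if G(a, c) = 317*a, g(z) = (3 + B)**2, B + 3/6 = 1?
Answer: 7*sqrt(30917)/2 ≈ 615.41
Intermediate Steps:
B = 1/2 (B = -1/2 + 1 = 1/2 ≈ 0.50000)
g(z) = 49/4 (g(z) = (3 + 1/2)**2 = (7/2)**2 = 49/4)
sqrt(G(g(-7), -163) + 374850) = sqrt(317*(49/4) + 374850) = sqrt(15533/4 + 374850) = sqrt(1514933/4) = 7*sqrt(30917)/2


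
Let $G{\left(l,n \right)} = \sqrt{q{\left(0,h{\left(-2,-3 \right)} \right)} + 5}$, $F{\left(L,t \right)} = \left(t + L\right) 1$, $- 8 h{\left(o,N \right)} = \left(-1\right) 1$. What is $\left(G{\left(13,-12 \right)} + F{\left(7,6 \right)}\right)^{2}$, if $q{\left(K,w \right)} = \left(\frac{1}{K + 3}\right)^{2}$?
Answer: $\frac{\left(39 + \sqrt{46}\right)^{2}}{9} \approx 232.89$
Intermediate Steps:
$h{\left(o,N \right)} = \frac{1}{8}$ ($h{\left(o,N \right)} = - \frac{\left(-1\right) 1}{8} = \left(- \frac{1}{8}\right) \left(-1\right) = \frac{1}{8}$)
$F{\left(L,t \right)} = L + t$ ($F{\left(L,t \right)} = \left(L + t\right) 1 = L + t$)
$q{\left(K,w \right)} = \frac{1}{\left(3 + K\right)^{2}}$ ($q{\left(K,w \right)} = \left(\frac{1}{3 + K}\right)^{2} = \frac{1}{\left(3 + K\right)^{2}}$)
$G{\left(l,n \right)} = \frac{\sqrt{46}}{3}$ ($G{\left(l,n \right)} = \sqrt{\frac{1}{\left(3 + 0\right)^{2}} + 5} = \sqrt{\frac{1}{9} + 5} = \sqrt{\frac{46}{9}} = \frac{\sqrt{46}}{3}$)
$\left(G{\left(13,-12 \right)} + F{\left(7,6 \right)}\right)^{2} = \left(\frac{\sqrt{46}}{3} + \left(7 + 6\right)\right)^{2} = \left(\frac{\sqrt{46}}{3} + 13\right)^{2} = \left(13 + \frac{\sqrt{46}}{3}\right)^{2}$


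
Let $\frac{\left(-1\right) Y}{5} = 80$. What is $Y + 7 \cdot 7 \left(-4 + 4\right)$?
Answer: $-400$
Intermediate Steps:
$Y = -400$ ($Y = \left(-5\right) 80 = -400$)
$Y + 7 \cdot 7 \left(-4 + 4\right) = -400 + 7 \cdot 7 \left(-4 + 4\right) = -400 + 7 \cdot 7 \cdot 0 = -400 + 7 \cdot 0 = -400 + 0 = -400$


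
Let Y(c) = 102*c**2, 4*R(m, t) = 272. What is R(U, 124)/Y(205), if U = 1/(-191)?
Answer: 2/126075 ≈ 1.5864e-5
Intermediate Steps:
U = -1/191 ≈ -0.0052356
R(m, t) = 68 (R(m, t) = (1/4)*272 = 68)
R(U, 124)/Y(205) = 68/((102*205**2)) = 68/((102*42025)) = 68/4286550 = 68*(1/4286550) = 2/126075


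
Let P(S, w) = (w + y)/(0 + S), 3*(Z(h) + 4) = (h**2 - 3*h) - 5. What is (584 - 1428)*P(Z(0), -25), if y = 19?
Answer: -15192/17 ≈ -893.65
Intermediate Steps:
Z(h) = -17/3 - h + h**2/3 (Z(h) = -4 + ((h**2 - 3*h) - 5)/3 = -4 + (-5 + h**2 - 3*h)/3 = -4 + (-5/3 - h + h**2/3) = -17/3 - h + h**2/3)
P(S, w) = (19 + w)/S (P(S, w) = (w + 19)/(0 + S) = (19 + w)/S)
(584 - 1428)*P(Z(0), -25) = (584 - 1428)*((19 - 25)/(-17/3 - 1*0 + (1/3)*0**2)) = -844*(-6)/(-17/3 + 0 + (1/3)*0) = -844*(-6)/(-17/3 + 0 + 0) = -844*(-6)/(-17/3) = -(-2532)*(-6)/17 = -844*18/17 = -15192/17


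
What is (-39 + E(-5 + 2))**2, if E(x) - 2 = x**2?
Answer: 784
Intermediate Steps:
E(x) = 2 + x**2
(-39 + E(-5 + 2))**2 = (-39 + (2 + (-5 + 2)**2))**2 = (-39 + (2 + (-3)**2))**2 = (-39 + (2 + 9))**2 = (-39 + 11)**2 = (-28)**2 = 784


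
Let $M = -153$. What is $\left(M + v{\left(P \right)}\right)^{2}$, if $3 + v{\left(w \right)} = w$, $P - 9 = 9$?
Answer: $19044$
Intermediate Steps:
$P = 18$ ($P = 9 + 9 = 18$)
$v{\left(w \right)} = -3 + w$
$\left(M + v{\left(P \right)}\right)^{2} = \left(-153 + \left(-3 + 18\right)\right)^{2} = \left(-153 + 15\right)^{2} = \left(-138\right)^{2} = 19044$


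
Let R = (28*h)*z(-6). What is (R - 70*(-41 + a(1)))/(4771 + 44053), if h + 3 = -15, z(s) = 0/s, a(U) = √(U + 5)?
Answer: 1435/24412 - 35*√6/24412 ≈ 0.055271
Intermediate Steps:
a(U) = √(5 + U)
z(s) = 0
h = -18 (h = -3 - 15 = -18)
R = 0 (R = (28*(-18))*0 = -504*0 = 0)
(R - 70*(-41 + a(1)))/(4771 + 44053) = (0 - 70*(-41 + √(5 + 1)))/(4771 + 44053) = (0 - 70*(-41 + √6))/48824 = (0 + (2870 - 70*√6))*(1/48824) = (2870 - 70*√6)*(1/48824) = 1435/24412 - 35*√6/24412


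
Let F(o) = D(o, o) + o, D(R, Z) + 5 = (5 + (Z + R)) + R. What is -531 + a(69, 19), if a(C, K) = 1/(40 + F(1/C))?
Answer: -1467615/2764 ≈ -530.97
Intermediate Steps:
D(R, Z) = Z + 2*R (D(R, Z) = -5 + ((5 + (Z + R)) + R) = -5 + ((5 + (R + Z)) + R) = -5 + ((5 + R + Z) + R) = -5 + (5 + Z + 2*R) = Z + 2*R)
F(o) = 4*o (F(o) = (o + 2*o) + o = 3*o + o = 4*o)
a(C, K) = 1/(40 + 4/C)
-531 + a(69, 19) = -531 + (¼)*69/(1 + 10*69) = -531 + (¼)*69/(1 + 690) = -531 + (¼)*69/691 = -531 + (¼)*69*(1/691) = -531 + 69/2764 = -1467615/2764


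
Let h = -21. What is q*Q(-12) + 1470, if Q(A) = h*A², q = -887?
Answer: 2683758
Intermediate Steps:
Q(A) = -21*A²
q*Q(-12) + 1470 = -(-18627)*(-12)² + 1470 = -(-18627)*144 + 1470 = -887*(-3024) + 1470 = 2682288 + 1470 = 2683758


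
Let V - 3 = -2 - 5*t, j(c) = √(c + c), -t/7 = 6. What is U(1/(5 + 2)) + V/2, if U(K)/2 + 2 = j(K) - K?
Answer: 1417/14 + 2*√14/7 ≈ 102.28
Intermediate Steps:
t = -42 (t = -7*6 = -42)
j(c) = √2*√c (j(c) = √(2*c) = √2*√c)
V = 211 (V = 3 + (-2 - 5*(-42)) = 3 + (-2 + 210) = 3 + 208 = 211)
U(K) = -4 - 2*K + 2*√2*√K (U(K) = -4 + 2*(√2*√K - K) = -4 + 2*(-K + √2*√K) = -4 + (-2*K + 2*√2*√K) = -4 - 2*K + 2*√2*√K)
U(1/(5 + 2)) + V/2 = (-4 - 2/(5 + 2) + 2*√2*√(1/(5 + 2))) + 211/2 = (-4 - 2/7 + 2*√2*√(1/7)) + (½)*211 = (-4 - 2*⅐ + 2*√2*√(⅐)) + 211/2 = (-4 - 2/7 + 2*√2*(√7/7)) + 211/2 = (-4 - 2/7 + 2*√14/7) + 211/2 = (-30/7 + 2*√14/7) + 211/2 = 1417/14 + 2*√14/7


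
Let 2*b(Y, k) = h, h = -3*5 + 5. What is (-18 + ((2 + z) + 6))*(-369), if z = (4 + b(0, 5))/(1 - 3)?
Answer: 7011/2 ≈ 3505.5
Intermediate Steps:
h = -10 (h = -15 + 5 = -10)
b(Y, k) = -5 (b(Y, k) = (1/2)*(-10) = -5)
z = 1/2 (z = (4 - 5)/(1 - 3) = -1/(-2) = -1*(-1/2) = 1/2 ≈ 0.50000)
(-18 + ((2 + z) + 6))*(-369) = (-18 + ((2 + 1/2) + 6))*(-369) = (-18 + (5/2 + 6))*(-369) = (-18 + 17/2)*(-369) = -19/2*(-369) = 7011/2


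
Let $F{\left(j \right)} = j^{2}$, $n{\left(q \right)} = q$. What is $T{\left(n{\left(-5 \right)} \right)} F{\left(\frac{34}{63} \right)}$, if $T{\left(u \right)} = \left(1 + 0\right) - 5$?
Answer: $- \frac{4624}{3969} \approx -1.165$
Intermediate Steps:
$T{\left(u \right)} = -4$ ($T{\left(u \right)} = 1 - 5 = -4$)
$T{\left(n{\left(-5 \right)} \right)} F{\left(\frac{34}{63} \right)} = - 4 \left(\frac{34}{63}\right)^{2} = \left(-4\right) \frac{1156}{3969} = - \frac{4624}{3969}$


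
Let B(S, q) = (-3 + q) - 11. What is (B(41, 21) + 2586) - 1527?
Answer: 1066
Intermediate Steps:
B(S, q) = -14 + q
(B(41, 21) + 2586) - 1527 = ((-14 + 21) + 2586) - 1527 = (7 + 2586) - 1527 = 2593 - 1527 = 1066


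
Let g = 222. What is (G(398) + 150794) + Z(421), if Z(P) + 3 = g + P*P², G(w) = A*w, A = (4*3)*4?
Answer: 74788578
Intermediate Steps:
A = 48 (A = 12*4 = 48)
G(w) = 48*w
Z(P) = 219 + P³ (Z(P) = -3 + (222 + P*P²) = -3 + (222 + P³) = 219 + P³)
(G(398) + 150794) + Z(421) = (48*398 + 150794) + (219 + 421³) = (19104 + 150794) + (219 + 74618461) = 169898 + 74618680 = 74788578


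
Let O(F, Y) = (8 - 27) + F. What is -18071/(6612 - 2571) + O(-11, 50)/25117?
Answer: -454010537/101497797 ≈ -4.4731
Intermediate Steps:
O(F, Y) = -19 + F
-18071/(6612 - 2571) + O(-11, 50)/25117 = -18071/(6612 - 2571) + (-19 - 11)/25117 = -18071/4041 - 30*1/25117 = -18071*1/4041 - 30/25117 = -18071/4041 - 30/25117 = -454010537/101497797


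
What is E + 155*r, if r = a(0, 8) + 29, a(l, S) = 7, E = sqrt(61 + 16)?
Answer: 5580 + sqrt(77) ≈ 5588.8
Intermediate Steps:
E = sqrt(77) ≈ 8.7750
r = 36 (r = 7 + 29 = 36)
E + 155*r = sqrt(77) + 155*36 = sqrt(77) + 5580 = 5580 + sqrt(77)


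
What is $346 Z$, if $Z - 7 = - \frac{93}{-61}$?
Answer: $\frac{179920}{61} \approx 2949.5$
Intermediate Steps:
$Z = \frac{520}{61}$ ($Z = 7 - \frac{93}{-61} = 7 - - \frac{93}{61} = 7 + \frac{93}{61} = \frac{520}{61} \approx 8.5246$)
$346 Z = 346 \cdot \frac{520}{61} = \frac{179920}{61}$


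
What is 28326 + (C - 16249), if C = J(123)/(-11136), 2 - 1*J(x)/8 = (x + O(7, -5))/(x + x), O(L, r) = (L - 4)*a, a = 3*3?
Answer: 229752829/19024 ≈ 12077.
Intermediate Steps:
a = 9
O(L, r) = -36 + 9*L (O(L, r) = (L - 4)*9 = (-4 + L)*9 = -36 + 9*L)
J(x) = 16 - 4*(27 + x)/x (J(x) = 16 - 8*(x + (-36 + 9*7))/(x + x) = 16 - 8*(x + (-36 + 63))/(2*x) = 16 - 8*(x + 27)*1/(2*x) = 16 - 8*(27 + x)*1/(2*x) = 16 - 4*(27 + x)/x)
C = -19/19024 (C = (12 - 108/123)/(-11136) = (12 - 108*1/123)*(-1/11136) = (12 - 36/41)*(-1/11136) = (456/41)*(-1/11136) = -19/19024 ≈ -0.00099874)
28326 + (C - 16249) = 28326 + (-19/19024 - 16249) = 28326 - 309120995/19024 = 229752829/19024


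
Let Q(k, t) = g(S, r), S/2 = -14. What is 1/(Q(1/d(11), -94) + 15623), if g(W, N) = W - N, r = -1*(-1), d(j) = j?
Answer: 1/15594 ≈ 6.4127e-5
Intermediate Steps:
S = -28 (S = 2*(-14) = -28)
r = 1
Q(k, t) = -29 (Q(k, t) = -28 - 1*1 = -28 - 1 = -29)
1/(Q(1/d(11), -94) + 15623) = 1/(-29 + 15623) = 1/15594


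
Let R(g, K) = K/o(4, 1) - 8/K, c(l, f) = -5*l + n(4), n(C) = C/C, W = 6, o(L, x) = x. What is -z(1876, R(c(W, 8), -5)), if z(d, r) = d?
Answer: -1876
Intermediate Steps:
n(C) = 1
c(l, f) = 1 - 5*l (c(l, f) = -5*l + 1 = 1 - 5*l)
R(g, K) = K - 8/K (R(g, K) = K/1 - 8/K = K*1 - 8/K = K - 8/K)
-z(1876, R(c(W, 8), -5)) = -1*1876 = -1876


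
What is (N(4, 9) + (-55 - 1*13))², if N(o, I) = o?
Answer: 4096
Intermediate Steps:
(N(4, 9) + (-55 - 1*13))² = (4 + (-55 - 1*13))² = (4 + (-55 - 13))² = (4 - 68)² = (-64)² = 4096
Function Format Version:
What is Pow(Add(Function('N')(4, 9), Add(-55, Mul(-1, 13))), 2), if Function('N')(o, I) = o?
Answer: 4096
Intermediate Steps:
Pow(Add(Function('N')(4, 9), Add(-55, Mul(-1, 13))), 2) = Pow(Add(4, Add(-55, Mul(-1, 13))), 2) = Pow(Add(4, Add(-55, -13)), 2) = Pow(Add(4, -68), 2) = Pow(-64, 2) = 4096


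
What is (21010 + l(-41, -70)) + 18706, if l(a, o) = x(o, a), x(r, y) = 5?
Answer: 39721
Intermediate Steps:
l(a, o) = 5
(21010 + l(-41, -70)) + 18706 = (21010 + 5) + 18706 = 21015 + 18706 = 39721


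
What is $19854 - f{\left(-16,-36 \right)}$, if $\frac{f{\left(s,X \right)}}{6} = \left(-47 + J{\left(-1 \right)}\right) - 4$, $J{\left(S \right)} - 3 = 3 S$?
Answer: $20160$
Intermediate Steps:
$J{\left(S \right)} = 3 + 3 S$
$f{\left(s,X \right)} = -306$ ($f{\left(s,X \right)} = 6 \left(\left(-47 + \left(3 + 3 \left(-1\right)\right)\right) - 4\right) = 6 \left(\left(-47 + \left(3 - 3\right)\right) - 4\right) = 6 \left(\left(-47 + 0\right) - 4\right) = 6 \left(-47 - 4\right) = 6 \left(-51\right) = -306$)
$19854 - f{\left(-16,-36 \right)} = 19854 - -306 = 19854 + 306 = 20160$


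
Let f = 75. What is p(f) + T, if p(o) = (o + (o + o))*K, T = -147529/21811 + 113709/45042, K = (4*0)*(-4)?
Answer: -1388298073/327470354 ≈ -4.2395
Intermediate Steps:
K = 0 (K = 0*(-4) = 0)
T = -1388298073/327470354 (T = -147529*1/21811 + 113709*(1/45042) = -147529/21811 + 37903/15014 = -1388298073/327470354 ≈ -4.2395)
p(o) = 0 (p(o) = (o + (o + o))*0 = (o + 2*o)*0 = (3*o)*0 = 0)
p(f) + T = 0 - 1388298073/327470354 = -1388298073/327470354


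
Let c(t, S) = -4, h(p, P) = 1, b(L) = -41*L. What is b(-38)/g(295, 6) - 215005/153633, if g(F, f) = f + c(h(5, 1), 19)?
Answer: 119465102/153633 ≈ 777.60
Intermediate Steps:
g(F, f) = -4 + f (g(F, f) = f - 4 = -4 + f)
b(-38)/g(295, 6) - 215005/153633 = (-41*(-38))/(-4 + 6) - 215005/153633 = 1558/2 - 215005*1/153633 = 1558*(½) - 215005/153633 = 779 - 215005/153633 = 119465102/153633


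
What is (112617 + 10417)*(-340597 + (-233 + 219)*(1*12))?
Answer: -41925681010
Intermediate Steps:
(112617 + 10417)*(-340597 + (-233 + 219)*(1*12)) = 123034*(-340597 - 14*12) = 123034*(-340597 - 168) = 123034*(-340765) = -41925681010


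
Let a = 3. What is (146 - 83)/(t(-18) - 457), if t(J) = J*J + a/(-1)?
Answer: -63/136 ≈ -0.46324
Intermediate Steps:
t(J) = -3 + J² (t(J) = J*J + 3/(-1) = J² + 3*(-1) = J² - 3 = -3 + J²)
(146 - 83)/(t(-18) - 457) = (146 - 83)/((-3 + (-18)²) - 457) = 63/((-3 + 324) - 457) = 63/(321 - 457) = 63/(-136) = 63*(-1/136) = -63/136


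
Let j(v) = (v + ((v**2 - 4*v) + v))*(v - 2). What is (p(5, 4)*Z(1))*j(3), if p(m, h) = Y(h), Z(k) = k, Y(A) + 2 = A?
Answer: 6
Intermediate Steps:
Y(A) = -2 + A
p(m, h) = -2 + h
j(v) = (-2 + v)*(v**2 - 2*v) (j(v) = (v + (v**2 - 3*v))*(-2 + v) = (v**2 - 2*v)*(-2 + v) = (-2 + v)*(v**2 - 2*v))
(p(5, 4)*Z(1))*j(3) = ((-2 + 4)*1)*(3*(4 + 3**2 - 4*3)) = (2*1)*(3*(4 + 9 - 12)) = 2*(3*1) = 2*3 = 6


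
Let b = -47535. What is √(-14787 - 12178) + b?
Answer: -47535 + I*√26965 ≈ -47535.0 + 164.21*I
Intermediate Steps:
√(-14787 - 12178) + b = √(-14787 - 12178) - 47535 = √(-26965) - 47535 = I*√26965 - 47535 = -47535 + I*√26965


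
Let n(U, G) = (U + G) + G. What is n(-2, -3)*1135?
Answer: -9080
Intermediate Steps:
n(U, G) = U + 2*G (n(U, G) = (G + U) + G = U + 2*G)
n(-2, -3)*1135 = (-2 + 2*(-3))*1135 = (-2 - 6)*1135 = -8*1135 = -9080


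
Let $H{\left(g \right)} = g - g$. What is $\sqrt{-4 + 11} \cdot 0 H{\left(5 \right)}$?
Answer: $0$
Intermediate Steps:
$H{\left(g \right)} = 0$
$\sqrt{-4 + 11} \cdot 0 H{\left(5 \right)} = \sqrt{-4 + 11} \cdot 0 \cdot 0 = \sqrt{7} \cdot 0 \cdot 0 = 0 \cdot 0 = 0$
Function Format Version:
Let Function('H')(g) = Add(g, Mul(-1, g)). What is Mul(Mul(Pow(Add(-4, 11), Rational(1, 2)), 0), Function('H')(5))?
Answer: 0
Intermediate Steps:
Function('H')(g) = 0
Mul(Mul(Pow(Add(-4, 11), Rational(1, 2)), 0), Function('H')(5)) = Mul(Mul(Pow(Add(-4, 11), Rational(1, 2)), 0), 0) = Mul(Mul(Pow(7, Rational(1, 2)), 0), 0) = Mul(0, 0) = 0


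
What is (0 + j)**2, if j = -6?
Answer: 36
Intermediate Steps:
(0 + j)**2 = (0 - 6)**2 = (-6)**2 = 36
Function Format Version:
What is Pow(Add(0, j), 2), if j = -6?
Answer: 36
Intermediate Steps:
Pow(Add(0, j), 2) = Pow(Add(0, -6), 2) = Pow(-6, 2) = 36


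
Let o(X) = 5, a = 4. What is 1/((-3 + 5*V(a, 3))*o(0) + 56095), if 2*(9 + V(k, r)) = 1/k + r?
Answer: 8/447165 ≈ 1.7890e-5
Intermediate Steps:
V(k, r) = -9 + r/2 + 1/(2*k) (V(k, r) = -9 + (1/k + r)/2 = -9 + (r + 1/k)/2 = -9 + (r/2 + 1/(2*k)) = -9 + r/2 + 1/(2*k))
1/((-3 + 5*V(a, 3))*o(0) + 56095) = 1/((-3 + 5*((½)*(1 + 4*(-18 + 3))/4))*5 + 56095) = 1/((-3 + 5*((½)*(¼)*(1 + 4*(-15))))*5 + 56095) = 1/((-3 + 5*((½)*(¼)*(1 - 60)))*5 + 56095) = 1/((-3 + 5*((½)*(¼)*(-59)))*5 + 56095) = 1/((-3 + 5*(-59/8))*5 + 56095) = 1/((-3 - 295/8)*5 + 56095) = 1/(-319/8*5 + 56095) = 1/(-1595/8 + 56095) = 1/(447165/8) = 8/447165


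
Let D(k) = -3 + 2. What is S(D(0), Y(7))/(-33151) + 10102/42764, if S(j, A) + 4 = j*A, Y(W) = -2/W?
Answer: 1172675839/4961842774 ≈ 0.23634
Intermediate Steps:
D(k) = -1
S(j, A) = -4 + A*j (S(j, A) = -4 + j*A = -4 + A*j)
S(D(0), Y(7))/(-33151) + 10102/42764 = (-4 - 2/7*(-1))/(-33151) + 10102/42764 = (-4 - 2*1/7*(-1))*(-1/33151) + 10102*(1/42764) = (-4 - 2/7*(-1))*(-1/33151) + 5051/21382 = (-4 + 2/7)*(-1/33151) + 5051/21382 = -26/7*(-1/33151) + 5051/21382 = 26/232057 + 5051/21382 = 1172675839/4961842774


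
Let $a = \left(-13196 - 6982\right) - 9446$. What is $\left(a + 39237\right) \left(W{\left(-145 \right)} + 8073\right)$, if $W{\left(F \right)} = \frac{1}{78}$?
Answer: $\frac{6053258035}{78} \approx 7.7606 \cdot 10^{7}$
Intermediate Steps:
$a = -29624$ ($a = -20178 - 9446 = -29624$)
$W{\left(F \right)} = \frac{1}{78}$
$\left(a + 39237\right) \left(W{\left(-145 \right)} + 8073\right) = \left(-29624 + 39237\right) \left(\frac{1}{78} + 8073\right) = 9613 \cdot \frac{629695}{78} = \frac{6053258035}{78}$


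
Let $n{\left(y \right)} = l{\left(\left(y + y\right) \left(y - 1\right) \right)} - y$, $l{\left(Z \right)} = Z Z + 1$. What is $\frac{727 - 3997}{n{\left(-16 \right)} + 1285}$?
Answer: $- \frac{1635}{148619} \approx -0.011001$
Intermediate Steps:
$l{\left(Z \right)} = 1 + Z^{2}$ ($l{\left(Z \right)} = Z^{2} + 1 = 1 + Z^{2}$)
$n{\left(y \right)} = 1 - y + 4 y^{2} \left(-1 + y\right)^{2}$ ($n{\left(y \right)} = \left(1 + \left(\left(y + y\right) \left(y - 1\right)\right)^{2}\right) - y = \left(1 + \left(2 y \left(-1 + y\right)\right)^{2}\right) - y = \left(1 + 4 y^{2} \left(-1 + y\right)^{2}\right) - y = 1 - y + 4 y^{2} \left(-1 + y\right)^{2}$)
$\frac{727 - 3997}{n{\left(-16 \right)} + 1285} = \frac{727 - 3997}{\left(1 - -16 + 4 \left(-16\right)^{2} \left(-1 - 16\right)^{2}\right) + 1285} = - \frac{3270}{\left(1 + 16 + 4 \cdot 256 \left(-17\right)^{2}\right) + 1285} = - \frac{3270}{\left(1 + 16 + 4 \cdot 256 \cdot 289\right) + 1285} = - \frac{3270}{\left(1 + 16 + 295936\right) + 1285} = - \frac{3270}{295953 + 1285} = - \frac{3270}{297238} = \left(-3270\right) \frac{1}{297238} = - \frac{1635}{148619}$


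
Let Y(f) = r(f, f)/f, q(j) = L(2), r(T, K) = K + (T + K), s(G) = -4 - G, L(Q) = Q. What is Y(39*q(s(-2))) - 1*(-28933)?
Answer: 28936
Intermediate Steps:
r(T, K) = T + 2*K (r(T, K) = K + (K + T) = T + 2*K)
q(j) = 2
Y(f) = 3 (Y(f) = (f + 2*f)/f = (3*f)/f = 3)
Y(39*q(s(-2))) - 1*(-28933) = 3 - 1*(-28933) = 3 + 28933 = 28936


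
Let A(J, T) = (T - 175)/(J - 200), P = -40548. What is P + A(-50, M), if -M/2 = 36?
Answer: -10136753/250 ≈ -40547.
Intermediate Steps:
M = -72 (M = -2*36 = -72)
A(J, T) = (-175 + T)/(-200 + J)
P + A(-50, M) = -40548 + (-175 - 72)/(-200 - 50) = -40548 - 247/(-250) = -40548 - 1/250*(-247) = -40548 + 247/250 = -10136753/250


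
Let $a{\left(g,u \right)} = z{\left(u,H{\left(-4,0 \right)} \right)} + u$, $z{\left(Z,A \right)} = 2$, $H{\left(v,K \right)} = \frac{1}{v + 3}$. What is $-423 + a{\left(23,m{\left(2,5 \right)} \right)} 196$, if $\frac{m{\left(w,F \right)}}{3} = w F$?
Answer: $5849$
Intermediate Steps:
$m{\left(w,F \right)} = 3 F w$ ($m{\left(w,F \right)} = 3 w F = 3 F w$)
$H{\left(v,K \right)} = \frac{1}{3 + v}$
$a{\left(g,u \right)} = 2 + u$
$-423 + a{\left(23,m{\left(2,5 \right)} \right)} 196 = -423 + \left(2 + 3 \cdot 5 \cdot 2\right) 196 = -423 + \left(2 + 30\right) 196 = -423 + 32 \cdot 196 = -423 + 6272 = 5849$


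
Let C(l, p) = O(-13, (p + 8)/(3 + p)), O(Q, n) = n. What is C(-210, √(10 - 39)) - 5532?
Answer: (-5531*√29 + 16588*I)/(√29 - 3*I) ≈ -5530.6 - 0.70857*I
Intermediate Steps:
C(l, p) = (8 + p)/(3 + p) (C(l, p) = (p + 8)/(3 + p) = (8 + p)/(3 + p))
C(-210, √(10 - 39)) - 5532 = (8 + √(10 - 39))/(3 + √(10 - 39)) - 5532 = (8 + √(-29))/(3 + √(-29)) - 5532 = (8 + I*√29)/(3 + I*√29) - 5532 = -5532 + (8 + I*√29)/(3 + I*√29)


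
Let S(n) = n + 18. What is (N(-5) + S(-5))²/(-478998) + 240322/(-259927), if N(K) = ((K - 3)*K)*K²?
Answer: -381842787019/124504513146 ≈ -3.0669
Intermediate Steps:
S(n) = 18 + n
N(K) = K³*(-3 + K) (N(K) = ((-3 + K)*K)*K² = (K*(-3 + K))*K² = K³*(-3 + K))
(N(-5) + S(-5))²/(-478998) + 240322/(-259927) = ((-5)³*(-3 - 5) + (18 - 5))²/(-478998) + 240322/(-259927) = (-125*(-8) + 13)²*(-1/478998) + 240322*(-1/259927) = (1000 + 13)²*(-1/478998) - 240322/259927 = 1013²*(-1/478998) - 240322/259927 = 1026169*(-1/478998) - 240322/259927 = -1026169/478998 - 240322/259927 = -381842787019/124504513146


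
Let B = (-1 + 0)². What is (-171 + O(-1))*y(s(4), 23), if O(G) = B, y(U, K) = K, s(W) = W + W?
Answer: -3910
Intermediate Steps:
s(W) = 2*W
B = 1 (B = (-1)² = 1)
O(G) = 1
(-171 + O(-1))*y(s(4), 23) = (-171 + 1)*23 = -170*23 = -3910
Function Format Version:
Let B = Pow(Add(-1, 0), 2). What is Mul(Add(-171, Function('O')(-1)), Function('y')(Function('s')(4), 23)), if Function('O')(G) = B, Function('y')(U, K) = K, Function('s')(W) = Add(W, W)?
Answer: -3910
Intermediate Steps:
Function('s')(W) = Mul(2, W)
B = 1 (B = Pow(-1, 2) = 1)
Function('O')(G) = 1
Mul(Add(-171, Function('O')(-1)), Function('y')(Function('s')(4), 23)) = Mul(Add(-171, 1), 23) = Mul(-170, 23) = -3910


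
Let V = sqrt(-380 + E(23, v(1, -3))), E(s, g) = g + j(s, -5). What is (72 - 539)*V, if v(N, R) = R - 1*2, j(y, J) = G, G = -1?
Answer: -467*I*sqrt(386) ≈ -9175.1*I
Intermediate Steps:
j(y, J) = -1
v(N, R) = -2 + R (v(N, R) = R - 2 = -2 + R)
E(s, g) = -1 + g (E(s, g) = g - 1 = -1 + g)
V = I*sqrt(386) (V = sqrt(-380 + (-1 + (-2 - 3))) = sqrt(-380 + (-1 - 5)) = sqrt(-380 - 6) = sqrt(-386) = I*sqrt(386) ≈ 19.647*I)
(72 - 539)*V = (72 - 539)*(I*sqrt(386)) = -467*I*sqrt(386)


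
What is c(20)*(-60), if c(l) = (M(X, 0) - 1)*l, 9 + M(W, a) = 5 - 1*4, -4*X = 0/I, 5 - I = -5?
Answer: 10800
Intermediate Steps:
I = 10 (I = 5 - 1*(-5) = 5 + 5 = 10)
X = 0 (X = -0/10 = -1/4*0 = 0)
M(W, a) = -8 (M(W, a) = -9 + (5 - 1*4) = -9 + (5 - 4) = -9 + 1 = -8)
c(l) = -9*l (c(l) = (-8 - 1)*l = -9*l)
c(20)*(-60) = -9*20*(-60) = -180*(-60) = 10800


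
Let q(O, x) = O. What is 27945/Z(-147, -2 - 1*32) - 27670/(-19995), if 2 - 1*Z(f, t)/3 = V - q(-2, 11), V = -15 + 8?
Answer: 37289423/27993 ≈ 1332.1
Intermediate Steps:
V = -7
Z(f, t) = 21 (Z(f, t) = 6 - 3*(-7 - 1*(-2)) = 6 - 3*(-7 + 2) = 6 - 3*(-5) = 6 + 15 = 21)
27945/Z(-147, -2 - 1*32) - 27670/(-19995) = 27945/21 - 27670/(-19995) = 27945*(1/21) - 27670*(-1/19995) = 9315/7 + 5534/3999 = 37289423/27993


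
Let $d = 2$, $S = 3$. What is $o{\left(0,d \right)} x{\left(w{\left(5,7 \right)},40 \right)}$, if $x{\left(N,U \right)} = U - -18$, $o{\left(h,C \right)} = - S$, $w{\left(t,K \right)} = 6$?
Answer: $-174$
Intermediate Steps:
$o{\left(h,C \right)} = -3$ ($o{\left(h,C \right)} = \left(-1\right) 3 = -3$)
$x{\left(N,U \right)} = 18 + U$ ($x{\left(N,U \right)} = U + 18 = 18 + U$)
$o{\left(0,d \right)} x{\left(w{\left(5,7 \right)},40 \right)} = - 3 \left(18 + 40\right) = \left(-3\right) 58 = -174$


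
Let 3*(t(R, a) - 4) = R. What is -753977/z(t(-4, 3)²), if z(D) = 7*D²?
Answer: -8724591/4096 ≈ -2130.0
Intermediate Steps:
t(R, a) = 4 + R/3
-753977/z(t(-4, 3)²) = -753977*1/(7*(4 + (⅓)*(-4))⁴) = -753977*1/(7*(4 - 4/3)⁴) = -753977/(7*((8/3)²)²) = -753977/(7*(64/9)²) = -753977/(7*(4096/81)) = -753977/28672/81 = -753977*81/28672 = -8724591/4096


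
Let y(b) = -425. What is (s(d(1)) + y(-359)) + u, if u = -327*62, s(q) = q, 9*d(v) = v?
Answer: -186290/9 ≈ -20699.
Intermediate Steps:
d(v) = v/9
u = -20274
(s(d(1)) + y(-359)) + u = ((⅑)*1 - 425) - 20274 = (⅑ - 425) - 20274 = -3824/9 - 20274 = -186290/9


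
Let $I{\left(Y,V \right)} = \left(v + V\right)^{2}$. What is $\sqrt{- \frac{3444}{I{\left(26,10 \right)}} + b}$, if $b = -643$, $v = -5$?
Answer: $\frac{i \sqrt{19519}}{5} \approx 27.942 i$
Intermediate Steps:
$I{\left(Y,V \right)} = \left(-5 + V\right)^{2}$
$\sqrt{- \frac{3444}{I{\left(26,10 \right)}} + b} = \sqrt{- \frac{3444}{\left(-5 + 10\right)^{2}} - 643} = \sqrt{- \frac{3444}{5^{2}} - 643} = \sqrt{- \frac{3444}{25} - 643} = \sqrt{- \frac{19519}{25}} = \frac{i \sqrt{19519}}{5}$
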